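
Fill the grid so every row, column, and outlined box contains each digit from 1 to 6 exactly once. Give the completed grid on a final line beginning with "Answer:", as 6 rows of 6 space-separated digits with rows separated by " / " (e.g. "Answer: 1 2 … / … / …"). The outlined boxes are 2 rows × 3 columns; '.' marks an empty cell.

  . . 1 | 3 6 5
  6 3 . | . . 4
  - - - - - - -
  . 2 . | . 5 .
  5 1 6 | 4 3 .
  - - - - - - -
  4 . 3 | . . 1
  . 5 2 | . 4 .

Step 1. [r6c4∈{6}] nothing but 6 survives at r6c4 ⇒ r6c4=6.
Step 2. [r2c5∈{1,2}] across col 5, 1 lands solely at r2c5. So r2c5=1.
Step 3. [r5c5∈{2}] r5c5 has the single candidate 2 ⇒ r5c5=2.
Step 4. [r4c6∈{2}] nothing but 2 survives at r4c6 ⇒ r4c6=2.
Step 5. [r3c6∈{6}] only 6 remains possible at r3c6 ⇒ r3c6=6.
Step 6. [r2c3∈{5}] r2c3 is down to just 5. So r2c3=5.
Step 7. [r1c1∈{2}] nothing but 2 survives at r1c1, so r1c1=2.
Step 8. [r3c4∈{1}] nothing but 1 survives at r3c4 ⇒ r3c4=1.
Step 9. [r6c1∈{1}] r6c1 has the single candidate 1. So r6c1=1.
Step 10. [r3c1∈{3}] r3c1 has the single candidate 3, so r3c1=3.
Step 11. [r6c6∈{3}] nothing but 3 survives at r6c6 ⇒ r6c6=3.
Step 12. [r5c2∈{6}] r5c2 is down to just 6. So r5c2=6.
Step 13. [r5c4∈{5}] r5c4 has the single candidate 5. So r5c4=5.
Step 14. [r1c2∈{4}] only 4 remains possible at r1c2, so r1c2=4.
Step 15. [r3c3∈{4}] only 4 remains possible at r3c3. So r3c3=4.
Step 16. [r2c4∈{2}] only 2 remains possible at r2c4 ⇒ r2c4=2.

Answer: 2 4 1 3 6 5 / 6 3 5 2 1 4 / 3 2 4 1 5 6 / 5 1 6 4 3 2 / 4 6 3 5 2 1 / 1 5 2 6 4 3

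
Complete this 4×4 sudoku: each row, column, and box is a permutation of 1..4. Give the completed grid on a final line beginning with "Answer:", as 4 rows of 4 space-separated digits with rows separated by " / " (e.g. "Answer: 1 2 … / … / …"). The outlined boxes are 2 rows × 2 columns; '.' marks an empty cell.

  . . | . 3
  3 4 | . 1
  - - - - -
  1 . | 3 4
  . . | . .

Step 1. [r3c2∈{2}] nothing but 2 survives at r3c2 ⇒ r3c2=2.
Step 2. [r2c3∈{2}] r2c3's peers cover all but 2 ⇒ r2c3=2.
Step 3. [r1c3∈{4}] nothing but 4 survives at r1c3. So r1c3=4.
Step 4. [r4c2∈{3}] only 3 remains possible at r4c2. So r4c2=3.
Step 5. [r1c2∈{1}] r1c2 has the single candidate 1 ⇒ r1c2=1.
Step 6. [r4c3∈{1}] r4c3 is down to just 1. So r4c3=1.
Step 7. [r4c4∈{2}] only 2 remains possible at r4c4. So r4c4=2.
Step 8. [r1c1∈{2}] nothing but 2 survives at r1c1. So r1c1=2.
Step 9. [r4c1∈{4}] only 4 remains possible at r4c1. So r4c1=4.

Answer: 2 1 4 3 / 3 4 2 1 / 1 2 3 4 / 4 3 1 2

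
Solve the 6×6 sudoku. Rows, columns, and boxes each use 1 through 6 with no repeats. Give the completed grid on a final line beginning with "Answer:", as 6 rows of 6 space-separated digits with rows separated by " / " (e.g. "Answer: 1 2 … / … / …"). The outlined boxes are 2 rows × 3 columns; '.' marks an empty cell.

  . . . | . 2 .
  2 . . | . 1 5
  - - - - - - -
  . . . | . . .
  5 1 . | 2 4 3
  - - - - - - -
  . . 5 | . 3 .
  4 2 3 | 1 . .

Step 1. [r5c2∈{6}] r5c2's peers cover all but 6 ⇒ r5c2=6.
Step 2. [r4c3∈{6}] only 6 remains possible at r4c3, so r4c3=6.
Step 3. [r2c4∈{3,4,6}] 6 has one home in row 2: r2c4, so r2c4=6.
Step 4. [r2c2∈{3,4}] r2c2 is the only open cell in row 2 admitting 3, so r2c2=3.
Step 5. [r1c6∈{4}] only 4 remains possible at r1c6 ⇒ r1c6=4.
Step 6. [r6c5∈{5,6}] 5 has one home in row 6: r6c5. So r6c5=5.
Step 7. [r3c2∈{4}] only 4 remains possible at r3c2 ⇒ r3c2=4.
Step 8. [r5c1∈{1}] nothing but 1 survives at r5c1 ⇒ r5c1=1.
Step 9. [r6c6∈{6}] r6c6 is down to just 6 ⇒ r6c6=6.
Step 10. [r3c6∈{1}] only 1 remains possible at r3c6. So r3c6=1.
Step 11. [r1c4∈{3}] only 3 remains possible at r1c4, so r1c4=3.
Step 12. [r5c6∈{2}] only 2 remains possible at r5c6, so r5c6=2.
Step 13. [r3c5∈{6}] r3c5's peers cover all but 6 ⇒ r3c5=6.
Step 14. [r5c4∈{4}] only 4 remains possible at r5c4, so r5c4=4.
Step 15. [r3c1∈{3}] r3c1 is down to just 3. So r3c1=3.
Step 16. [r1c1∈{6}] r1c1's peers cover all but 6, so r1c1=6.
Step 17. [r2c3∈{4}] r2c3 has the single candidate 4 ⇒ r2c3=4.
Step 18. [r3c3∈{2}] only 2 remains possible at r3c3 ⇒ r3c3=2.
Step 19. [r1c2∈{5}] only 5 remains possible at r1c2. So r1c2=5.
Step 20. [r1c3∈{1}] r1c3 has the single candidate 1 ⇒ r1c3=1.
Step 21. [r3c4∈{5}] only 5 remains possible at r3c4 ⇒ r3c4=5.

Answer: 6 5 1 3 2 4 / 2 3 4 6 1 5 / 3 4 2 5 6 1 / 5 1 6 2 4 3 / 1 6 5 4 3 2 / 4 2 3 1 5 6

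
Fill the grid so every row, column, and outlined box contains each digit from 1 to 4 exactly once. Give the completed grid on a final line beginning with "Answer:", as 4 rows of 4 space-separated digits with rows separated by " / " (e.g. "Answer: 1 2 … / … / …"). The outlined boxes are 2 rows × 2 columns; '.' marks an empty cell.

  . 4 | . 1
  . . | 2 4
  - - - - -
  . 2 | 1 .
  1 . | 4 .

Step 1. [r2c1∈{3}] r2c1's peers cover all but 3 ⇒ r2c1=3.
Step 2. [r4c4∈{2,3}] in row 4, 2 fits only at r4c4. So r4c4=2.
Step 3. [r1c1∈{2}] only 2 remains possible at r1c1 ⇒ r1c1=2.
Step 4. [r3c1∈{4}] nothing but 4 survives at r3c1 ⇒ r3c1=4.
Step 5. [r3c4∈{3}] nothing but 3 survives at r3c4 ⇒ r3c4=3.
Step 6. [r2c2∈{1}] nothing but 1 survives at r2c2. So r2c2=1.
Step 7. [r4c2∈{3}] only 3 remains possible at r4c2 ⇒ r4c2=3.
Step 8. [r1c3∈{3}] r1c3's peers cover all but 3, so r1c3=3.

Answer: 2 4 3 1 / 3 1 2 4 / 4 2 1 3 / 1 3 4 2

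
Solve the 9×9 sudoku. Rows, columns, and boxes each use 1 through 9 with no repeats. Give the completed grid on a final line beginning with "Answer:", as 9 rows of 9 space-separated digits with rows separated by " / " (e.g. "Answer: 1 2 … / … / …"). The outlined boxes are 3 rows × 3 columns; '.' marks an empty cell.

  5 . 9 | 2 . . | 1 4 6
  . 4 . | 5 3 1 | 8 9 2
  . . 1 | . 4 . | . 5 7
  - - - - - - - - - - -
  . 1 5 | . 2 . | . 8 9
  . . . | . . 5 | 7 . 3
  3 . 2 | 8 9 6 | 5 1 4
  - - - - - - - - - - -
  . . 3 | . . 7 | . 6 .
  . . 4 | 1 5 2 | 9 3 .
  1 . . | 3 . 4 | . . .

Step 1. [r9c2∈{2,5,6,7,8,9}] r9c2 is the only open cell in row 9 admitting 9, so r9c2=9.
Step 2. [r7c5∈{8}] r7c5 has the single candidate 8 ⇒ r7c5=8.
Step 3. [r7c1∈{2}] r7c1 has the single candidate 2 ⇒ r7c1=2.
Step 4. [r6c2∈{7}] nothing but 7 survives at r6c2 ⇒ r6c2=7.
Step 5. [r8c1∈{6,7,8}] across row 8, 7 lands solely at r8c1 ⇒ r8c1=7.
Step 6. [r2c1∈{6}] r2c1 has the single candidate 6 ⇒ r2c1=6.
Step 7. [r3c1∈{8}] r3c1 has the single candidate 8, so r3c1=8.
Step 8. [r8c2∈{6,8}] across row 8, 6 lands solely at r8c2 ⇒ r8c2=6.
Step 9. [r9c3∈{8}] nothing but 8 survives at r9c3. So r9c3=8.
Step 10. [r5c4∈{4}] r5c4 is down to just 4 ⇒ r5c4=4.
Step 11. [r9c9∈{5}] r9c9's peers cover all but 5. So r9c9=5.
Step 12. [r3c7∈{3}] nothing but 3 survives at r3c7, so r3c7=3.
Step 13. [r3c6∈{9}] r3c6 is down to just 9 ⇒ r3c6=9.
Step 14. [r5c8∈{2}] only 2 remains possible at r5c8 ⇒ r5c8=2.
Step 15. [r5c3∈{6}] only 6 remains possible at r5c3, so r5c3=6.
Step 16. [r7c9∈{1}] r7c9's peers cover all but 1 ⇒ r7c9=1.
Step 17. [r7c4∈{9}] r7c4 is down to just 9. So r7c4=9.
Step 18. [r5c1∈{9}] r5c1 has the single candidate 9, so r5c1=9.
Step 19. [r7c7∈{4}] r7c7 is down to just 4. So r7c7=4.
Step 20. [r3c4∈{6}] only 6 remains possible at r3c4 ⇒ r3c4=6.
Step 21. [r3c2∈{2}] r3c2's peers cover all but 2. So r3c2=2.
Step 22. [r5c5∈{1}] r5c5 is down to just 1 ⇒ r5c5=1.
Step 23. [r9c5∈{6}] only 6 remains possible at r9c5. So r9c5=6.
Step 24. [r7c2∈{5}] nothing but 5 survives at r7c2 ⇒ r7c2=5.
Step 25. [r4c6∈{3}] r4c6 is down to just 3 ⇒ r4c6=3.
Step 26. [r8c9∈{8}] r8c9 is down to just 8. So r8c9=8.
Step 27. [r9c7∈{2}] r9c7 is down to just 2, so r9c7=2.
Step 28. [r4c1∈{4}] r4c1's peers cover all but 4. So r4c1=4.
Step 29. [r5c2∈{8}] nothing but 8 survives at r5c2 ⇒ r5c2=8.
Step 30. [r4c7∈{6}] only 6 remains possible at r4c7. So r4c7=6.
Step 31. [r9c8∈{7}] r9c8 is down to just 7 ⇒ r9c8=7.
Step 32. [r1c5∈{7}] r1c5's peers cover all but 7 ⇒ r1c5=7.
Step 33. [r2c3∈{7}] r2c3 has the single candidate 7. So r2c3=7.
Step 34. [r1c6∈{8}] r1c6 has the single candidate 8. So r1c6=8.
Step 35. [r1c2∈{3}] nothing but 3 survives at r1c2, so r1c2=3.
Step 36. [r4c4∈{7}] nothing but 7 survives at r4c4. So r4c4=7.

Answer: 5 3 9 2 7 8 1 4 6 / 6 4 7 5 3 1 8 9 2 / 8 2 1 6 4 9 3 5 7 / 4 1 5 7 2 3 6 8 9 / 9 8 6 4 1 5 7 2 3 / 3 7 2 8 9 6 5 1 4 / 2 5 3 9 8 7 4 6 1 / 7 6 4 1 5 2 9 3 8 / 1 9 8 3 6 4 2 7 5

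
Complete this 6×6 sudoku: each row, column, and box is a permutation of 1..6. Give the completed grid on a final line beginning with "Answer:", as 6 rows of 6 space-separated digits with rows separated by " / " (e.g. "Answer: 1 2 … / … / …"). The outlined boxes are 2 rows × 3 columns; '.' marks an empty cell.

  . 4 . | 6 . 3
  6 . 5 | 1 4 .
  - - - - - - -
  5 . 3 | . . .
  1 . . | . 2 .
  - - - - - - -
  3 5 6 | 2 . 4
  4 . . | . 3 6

Step 1. [r3c2∈{2,6}] r3c2 is the only open cell in row 3 admitting 2. So r3c2=2.
Step 2. [r6c3∈{1,2}] in row 6, 2 fits only at r6c3, so r6c3=2.
Step 3. [r4c4∈{3,4,5}] in row 4, 3 fits only at r4c4. So r4c4=3.
Step 4. [r3c5∈{1,6}] 6 has one home in row 3: r3c5 ⇒ r3c5=6.
Step 5. [r2c2∈{3}] r2c2's peers cover all but 3 ⇒ r2c2=3.
Step 6. [r2c6∈{2}] nothing but 2 survives at r2c6, so r2c6=2.
Step 7. [r1c3∈{1}] nothing but 1 survives at r1c3, so r1c3=1.
Step 8. [r4c6∈{5}] r4c6's peers cover all but 5. So r4c6=5.
Step 9. [r3c6∈{1}] nothing but 1 survives at r3c6. So r3c6=1.
Step 10. [r4c2∈{6}] r4c2 is down to just 6. So r4c2=6.
Step 11. [r3c4∈{4}] r3c4's peers cover all but 4. So r3c4=4.
Step 12. [r1c5∈{5}] r1c5 is down to just 5. So r1c5=5.
Step 13. [r4c3∈{4}] only 4 remains possible at r4c3. So r4c3=4.
Step 14. [r5c5∈{1}] r5c5's peers cover all but 1, so r5c5=1.
Step 15. [r6c2∈{1}] r6c2's peers cover all but 1 ⇒ r6c2=1.
Step 16. [r6c4∈{5}] nothing but 5 survives at r6c4, so r6c4=5.
Step 17. [r1c1∈{2}] nothing but 2 survives at r1c1, so r1c1=2.

Answer: 2 4 1 6 5 3 / 6 3 5 1 4 2 / 5 2 3 4 6 1 / 1 6 4 3 2 5 / 3 5 6 2 1 4 / 4 1 2 5 3 6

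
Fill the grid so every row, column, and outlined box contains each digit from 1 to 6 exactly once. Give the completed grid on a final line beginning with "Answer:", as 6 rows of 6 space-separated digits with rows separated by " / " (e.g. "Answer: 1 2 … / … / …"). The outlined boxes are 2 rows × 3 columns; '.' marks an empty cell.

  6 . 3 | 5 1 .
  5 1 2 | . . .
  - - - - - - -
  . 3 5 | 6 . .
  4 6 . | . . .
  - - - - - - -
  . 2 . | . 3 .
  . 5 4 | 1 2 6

Step 1. [r1c6∈{2,4}] row 1 places 2 nowhere but r1c6, so r1c6=2.
Step 2. [r4c3∈{1}] r4c3's peers cover all but 1, so r4c3=1.
Step 3. [r5c6∈{4,5}] r5c6 is the only open cell in row 5 admitting 5. So r5c6=5.
Step 4. [r4c6∈{3}] r4c6 has the single candidate 3. So r4c6=3.
Step 5. [r2c6∈{4}] r2c6 has the single candidate 4, so r2c6=4.
Step 6. [r3c6∈{1}] r3c6's peers cover all but 1. So r3c6=1.
Step 7. [r6c1∈{3}] nothing but 3 survives at r6c1 ⇒ r6c1=3.
Step 8. [r5c4∈{4}] r5c4 has the single candidate 4. So r5c4=4.
Step 9. [r5c1∈{1}] r5c1 is down to just 1 ⇒ r5c1=1.
Step 10. [r3c5∈{4}] r3c5's peers cover all but 4. So r3c5=4.
Step 11. [r1c2∈{4}] r1c2 is down to just 4. So r1c2=4.
Step 12. [r3c1∈{2}] r3c1 has the single candidate 2. So r3c1=2.
Step 13. [r5c3∈{6}] nothing but 6 survives at r5c3 ⇒ r5c3=6.
Step 14. [r4c5∈{5}] r4c5 is down to just 5. So r4c5=5.
Step 15. [r4c4∈{2}] only 2 remains possible at r4c4, so r4c4=2.
Step 16. [r2c4∈{3}] r2c4 is down to just 3. So r2c4=3.
Step 17. [r2c5∈{6}] nothing but 6 survives at r2c5 ⇒ r2c5=6.

Answer: 6 4 3 5 1 2 / 5 1 2 3 6 4 / 2 3 5 6 4 1 / 4 6 1 2 5 3 / 1 2 6 4 3 5 / 3 5 4 1 2 6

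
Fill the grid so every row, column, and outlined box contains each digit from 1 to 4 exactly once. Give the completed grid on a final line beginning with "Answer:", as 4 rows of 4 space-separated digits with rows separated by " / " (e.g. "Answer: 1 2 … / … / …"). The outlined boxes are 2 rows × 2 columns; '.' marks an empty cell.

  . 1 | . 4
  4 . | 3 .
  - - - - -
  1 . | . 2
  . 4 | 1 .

Step 1. [r4c1∈{2,3}] in row 4, 2 fits only at r4c1 ⇒ r4c1=2.
Step 2. [r3c2∈{3}] only 3 remains possible at r3c2. So r3c2=3.
Step 3. [r1c3∈{2}] r1c3's peers cover all but 2. So r1c3=2.
Step 4. [r2c4∈{1}] r2c4 is down to just 1 ⇒ r2c4=1.
Step 5. [r4c4∈{3}] nothing but 3 survives at r4c4, so r4c4=3.
Step 6. [r2c2∈{2}] nothing but 2 survives at r2c2 ⇒ r2c2=2.
Step 7. [r1c1∈{3}] r1c1 is down to just 3 ⇒ r1c1=3.
Step 8. [r3c3∈{4}] r3c3's peers cover all but 4. So r3c3=4.

Answer: 3 1 2 4 / 4 2 3 1 / 1 3 4 2 / 2 4 1 3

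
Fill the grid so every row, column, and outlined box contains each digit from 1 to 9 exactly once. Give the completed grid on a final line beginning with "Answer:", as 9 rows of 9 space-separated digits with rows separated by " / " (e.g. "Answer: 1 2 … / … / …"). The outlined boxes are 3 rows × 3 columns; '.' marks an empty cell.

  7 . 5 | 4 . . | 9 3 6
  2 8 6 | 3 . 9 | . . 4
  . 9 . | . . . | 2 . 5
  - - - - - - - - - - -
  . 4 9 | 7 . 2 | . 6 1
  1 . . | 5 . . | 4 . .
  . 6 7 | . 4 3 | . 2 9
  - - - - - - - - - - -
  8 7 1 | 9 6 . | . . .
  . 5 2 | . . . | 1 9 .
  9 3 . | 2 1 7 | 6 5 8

Step 1. [r4c5∈{8}] only 8 remains possible at r4c5. So r4c5=8.
Step 2. [r3c8∈{1,7,8}] 8 has one home in box 3: r3c8 ⇒ r3c8=8.
Step 3. [r7c7∈{3}] r7c7 is down to just 3, so r7c7=3.
Step 4. [r4c1∈{3,5}] 3 has one home in row 4: r4c1. So r4c1=3.
Step 5. [r5c8∈{7}] r5c8's peers cover all but 7. So r5c8=7.
Step 6. [r3c1∈{4}] only 4 remains possible at r3c1, so r3c1=4.
Step 7. [r1c6∈{1,8}] r1c6 is the only open cell in row 1 admitting 8, so r1c6=8.
Step 8. [r3c4∈{1,6}] across col 4, 6 lands solely at r3c4, so r3c4=6.
Step 9. [r6c7∈{5,8}] row 6 places 8 nowhere but r6c7, so r6c7=8.
Step 10. [r7c6∈{4,5}] r7c6 is the only open cell in row 7 admitting 5 ⇒ r7c6=5.
Step 11. [r2c7∈{7}] r2c7 is down to just 7 ⇒ r2c7=7.
Step 12. [r5c9∈{3}] nothing but 3 survives at r5c9. So r5c9=3.
Step 13. [r1c2∈{1}] r1c2's peers cover all but 1. So r1c2=1.
Step 14. [r2c5∈{5}] nothing but 5 survives at r2c5. So r2c5=5.
Step 15. [r8c6∈{4}] r8c6's peers cover all but 4. So r8c6=4.
Step 16. [r8c4∈{8}] only 8 remains possible at r8c4 ⇒ r8c4=8.
Step 17. [r1c5∈{2}] r1c5 has the single candidate 2 ⇒ r1c5=2.
Step 18. [r7c8∈{4}] nothing but 4 survives at r7c8. So r7c8=4.
Step 19. [r8c5∈{3}] nothing but 3 survives at r8c5. So r8c5=3.
Step 20. [r2c8∈{1}] r2c8's peers cover all but 1. So r2c8=1.
Step 21. [r8c9∈{7}] r8c9's peers cover all but 7 ⇒ r8c9=7.
Step 22. [r6c4∈{1}] nothing but 1 survives at r6c4 ⇒ r6c4=1.
Step 23. [r5c6∈{6}] r5c6's peers cover all but 6 ⇒ r5c6=6.
Step 24. [r8c1∈{6}] only 6 remains possible at r8c1 ⇒ r8c1=6.
Step 25. [r5c3∈{8}] r5c3 is down to just 8. So r5c3=8.
Step 26. [r6c1∈{5}] r6c1 has the single candidate 5, so r6c1=5.
Step 27. [r5c2∈{2}] nothing but 2 survives at r5c2, so r5c2=2.
Step 28. [r5c5∈{9}] r5c5 has the single candidate 9. So r5c5=9.
Step 29. [r4c7∈{5}] only 5 remains possible at r4c7, so r4c7=5.
Step 30. [r7c9∈{2}] r7c9 is down to just 2, so r7c9=2.
Step 31. [r3c6∈{1}] nothing but 1 survives at r3c6, so r3c6=1.
Step 32. [r3c3∈{3}] r3c3 has the single candidate 3, so r3c3=3.
Step 33. [r3c5∈{7}] nothing but 7 survives at r3c5, so r3c5=7.
Step 34. [r9c3∈{4}] nothing but 4 survives at r9c3, so r9c3=4.

Answer: 7 1 5 4 2 8 9 3 6 / 2 8 6 3 5 9 7 1 4 / 4 9 3 6 7 1 2 8 5 / 3 4 9 7 8 2 5 6 1 / 1 2 8 5 9 6 4 7 3 / 5 6 7 1 4 3 8 2 9 / 8 7 1 9 6 5 3 4 2 / 6 5 2 8 3 4 1 9 7 / 9 3 4 2 1 7 6 5 8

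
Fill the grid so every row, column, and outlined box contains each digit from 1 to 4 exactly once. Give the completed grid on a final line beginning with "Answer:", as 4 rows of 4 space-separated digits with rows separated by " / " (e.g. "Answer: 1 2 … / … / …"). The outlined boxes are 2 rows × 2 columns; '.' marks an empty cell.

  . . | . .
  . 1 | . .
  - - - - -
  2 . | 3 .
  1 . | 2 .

Step 1. [r2c3∈{4}] r2c3 is down to just 4, so r2c3=4.
Step 2. [r1c2∈{2,3,4}] across col 2, 2 lands solely at r1c2. So r1c2=2.
Step 3. [r2c1∈{3}] r2c1 is down to just 3 ⇒ r2c1=3.
Step 4. [r3c4∈{1,4}] 1 has one home in row 3: r3c4 ⇒ r3c4=1.
Step 5. [r4c2∈{3,4}] 3 has one home in row 4: r4c2, so r4c2=3.
Step 6. [r2c4∈{2}] r2c4's peers cover all but 2, so r2c4=2.
Step 7. [r3c2∈{4}] only 4 remains possible at r3c2, so r3c2=4.
Step 8. [r1c3∈{1}] r1c3's peers cover all but 1. So r1c3=1.
Step 9. [r1c4∈{3}] r1c4's peers cover all but 3 ⇒ r1c4=3.
Step 10. [r1c1∈{4}] nothing but 4 survives at r1c1 ⇒ r1c1=4.
Step 11. [r4c4∈{4}] r4c4 has the single candidate 4. So r4c4=4.

Answer: 4 2 1 3 / 3 1 4 2 / 2 4 3 1 / 1 3 2 4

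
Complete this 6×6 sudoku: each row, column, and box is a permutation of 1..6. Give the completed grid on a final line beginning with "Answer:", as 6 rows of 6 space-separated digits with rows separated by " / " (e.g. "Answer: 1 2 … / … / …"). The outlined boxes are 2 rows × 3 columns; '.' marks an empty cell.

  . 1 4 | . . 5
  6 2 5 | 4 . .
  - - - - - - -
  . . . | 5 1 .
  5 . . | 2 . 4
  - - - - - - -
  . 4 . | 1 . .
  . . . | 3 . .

Step 1. [r1c5∈{2,3,6}] 2 has one home in row 1: r1c5 ⇒ r1c5=2.
Step 2. [r4c3∈{1,3,6}] across row 4, 1 lands solely at r4c3 ⇒ r4c3=1.
Step 3. [r6c5∈{4,5,6}] row 6 places 4 nowhere but r6c5 ⇒ r6c5=4.
Step 4. [r2c5∈{3}] r2c5 is down to just 3, so r2c5=3.
Step 5. [r3c6∈{3,6}] 3 has one home in col 6: r3c6. So r3c6=3.
Step 6. [r5c3∈{2,3,6}] across col 3, 3 lands solely at r5c3. So r5c3=3.
Step 7. [r5c1∈{2}] r5c1's peers cover all but 2 ⇒ r5c1=2.
Step 8. [r6c3∈{6}] only 6 remains possible at r6c3 ⇒ r6c3=6.
Step 9. [r4c5∈{6}] nothing but 6 survives at r4c5, so r4c5=6.
Step 10. [r6c2∈{5}] r6c2's peers cover all but 5 ⇒ r6c2=5.
Step 11. [r2c6∈{1}] r2c6 has the single candidate 1 ⇒ r2c6=1.
Step 12. [r5c6∈{6}] r5c6 is down to just 6. So r5c6=6.
Step 13. [r3c1∈{4}] r3c1's peers cover all but 4. So r3c1=4.
Step 14. [r1c4∈{6}] r1c4's peers cover all but 6. So r1c4=6.
Step 15. [r6c6∈{2}] nothing but 2 survives at r6c6, so r6c6=2.
Step 16. [r5c5∈{5}] r5c5 has the single candidate 5. So r5c5=5.
Step 17. [r6c1∈{1}] r6c1's peers cover all but 1 ⇒ r6c1=1.
Step 18. [r1c1∈{3}] r1c1 has the single candidate 3, so r1c1=3.
Step 19. [r3c2∈{6}] r3c2 is down to just 6. So r3c2=6.
Step 20. [r3c3∈{2}] r3c3 has the single candidate 2 ⇒ r3c3=2.
Step 21. [r4c2∈{3}] r4c2 has the single candidate 3 ⇒ r4c2=3.

Answer: 3 1 4 6 2 5 / 6 2 5 4 3 1 / 4 6 2 5 1 3 / 5 3 1 2 6 4 / 2 4 3 1 5 6 / 1 5 6 3 4 2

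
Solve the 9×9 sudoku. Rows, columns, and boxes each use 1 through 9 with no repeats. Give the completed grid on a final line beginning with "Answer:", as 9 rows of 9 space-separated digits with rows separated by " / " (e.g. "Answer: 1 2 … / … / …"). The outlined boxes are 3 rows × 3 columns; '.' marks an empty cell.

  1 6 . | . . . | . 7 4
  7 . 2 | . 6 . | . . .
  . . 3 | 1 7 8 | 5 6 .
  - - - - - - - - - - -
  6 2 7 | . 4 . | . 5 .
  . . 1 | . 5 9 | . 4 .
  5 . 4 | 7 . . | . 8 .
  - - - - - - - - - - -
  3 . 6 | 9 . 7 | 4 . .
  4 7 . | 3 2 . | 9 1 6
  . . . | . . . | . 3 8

Step 1. [r6c2∈{3,9}] box 4 places 9 nowhere but r6c2. So r6c2=9.
Step 2. [r3c9∈{2,9}] r3c9 is the only open cell in row 3 admitting 2 ⇒ r3c9=2.
Step 3. [r8c6∈{5}] r8c6 is down to just 5 ⇒ r8c6=5.
Step 4. [r9c5∈{1}] r9c5 has the single candidate 1 ⇒ r9c5=1.
Step 5. [r6c5∈{3}] only 3 remains possible at r6c5 ⇒ r6c5=3.
Step 6. [r6c9∈{1}] r6c9 has the single candidate 1 ⇒ r6c9=1.
Step 7. [r4c7∈{3}] r4c7's peers cover all but 3, so r4c7=3.
Step 8. [r9c2∈{5}] nothing but 5 survives at r9c2 ⇒ r9c2=5.
Step 9. [r1c3∈{5,8,9}] across col 3, 5 lands solely at r1c3 ⇒ r1c3=5.
Step 10. [r2c2∈{4,8}] 8 has one home in box 1: r2c2, so r2c2=8.
Step 11. [r9c1∈{2,9}] across col 1, 2 lands solely at r9c1 ⇒ r9c1=2.
Step 12. [r1c4∈{2}] nothing but 2 survives at r1c4 ⇒ r1c4=2.
Step 13. [r5c7∈{2,6,7}] in row 5, 2 fits only at r5c7, so r5c7=2.
Step 14. [r5c4∈{6,8}] row 5 places 6 nowhere but r5c4, so r5c4=6.
Step 15. [r9c4∈{4}] r9c4's peers cover all but 4 ⇒ r9c4=4.
Step 16. [r2c9∈{3,9}] col 9 places 3 nowhere but r2c9. So r2c9=3.
Step 17. [r7c9∈{5}] r7c9 has the single candidate 5. So r7c9=5.
Step 18. [r3c2∈{4}] r3c2 has the single candidate 4, so r3c2=4.
Step 19. [r4c6∈{1}] nothing but 1 survives at r4c6 ⇒ r4c6=1.
Step 20. [r2c6∈{4}] only 4 remains possible at r2c6. So r2c6=4.
Step 21. [r7c2∈{1}] r7c2 is down to just 1. So r7c2=1.
Step 22. [r9c3∈{9}] r9c3 is down to just 9, so r9c3=9.
Step 23. [r9c6∈{6}] r9c6 is down to just 6, so r9c6=6.
Step 24. [r3c1∈{9}] r3c1's peers cover all but 9 ⇒ r3c1=9.
Step 25. [r9c7∈{7}] r9c7's peers cover all but 7, so r9c7=7.
Step 26. [r5c1∈{8}] r5c1 has the single candidate 8 ⇒ r5c1=8.
Step 27. [r2c8∈{9}] only 9 remains possible at r2c8, so r2c8=9.
Step 28. [r5c9∈{7}] only 7 remains possible at r5c9, so r5c9=7.
Step 29. [r5c2∈{3}] nothing but 3 survives at r5c2, so r5c2=3.
Step 30. [r7c8∈{2}] r7c8 is down to just 2, so r7c8=2.
Step 31. [r4c4∈{8}] nothing but 8 survives at r4c4, so r4c4=8.
Step 32. [r2c7∈{1}] nothing but 1 survives at r2c7, so r2c7=1.
Step 33. [r1c7∈{8}] nothing but 8 survives at r1c7. So r1c7=8.
Step 34. [r1c5∈{9}] nothing but 9 survives at r1c5. So r1c5=9.
Step 35. [r2c4∈{5}] r2c4 is down to just 5 ⇒ r2c4=5.
Step 36. [r8c3∈{8}] r8c3's peers cover all but 8, so r8c3=8.
Step 37. [r6c7∈{6}] r6c7's peers cover all but 6 ⇒ r6c7=6.
Step 38. [r7c5∈{8}] nothing but 8 survives at r7c5 ⇒ r7c5=8.
Step 39. [r4c9∈{9}] r4c9 is down to just 9 ⇒ r4c9=9.
Step 40. [r1c6∈{3}] nothing but 3 survives at r1c6. So r1c6=3.
Step 41. [r6c6∈{2}] r6c6 is down to just 2 ⇒ r6c6=2.

Answer: 1 6 5 2 9 3 8 7 4 / 7 8 2 5 6 4 1 9 3 / 9 4 3 1 7 8 5 6 2 / 6 2 7 8 4 1 3 5 9 / 8 3 1 6 5 9 2 4 7 / 5 9 4 7 3 2 6 8 1 / 3 1 6 9 8 7 4 2 5 / 4 7 8 3 2 5 9 1 6 / 2 5 9 4 1 6 7 3 8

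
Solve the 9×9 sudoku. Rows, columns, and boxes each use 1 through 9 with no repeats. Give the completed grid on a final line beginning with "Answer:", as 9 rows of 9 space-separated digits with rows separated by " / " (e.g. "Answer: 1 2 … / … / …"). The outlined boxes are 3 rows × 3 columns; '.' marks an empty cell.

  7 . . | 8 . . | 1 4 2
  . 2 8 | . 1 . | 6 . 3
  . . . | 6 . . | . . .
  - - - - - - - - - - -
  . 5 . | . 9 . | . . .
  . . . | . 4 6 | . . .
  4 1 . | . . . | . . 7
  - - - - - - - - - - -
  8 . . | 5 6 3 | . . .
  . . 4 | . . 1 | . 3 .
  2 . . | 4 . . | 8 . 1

Step 1. [r9c5∈{7}] nothing but 7 survives at r9c5, so r9c5=7.
Step 2. [r9c6∈{9}] nothing but 9 survives at r9c6, so r9c6=9.
Step 3. [r1c6∈{5}] r1c6 is down to just 5. So r1c6=5.
Step 4. [r8c4∈{2}] r8c4 is down to just 2. So r8c4=2.
Step 5. [r6c4∈{3}] r6c4 has the single candidate 3. So r6c4=3.
Step 6. [r5c2∈{3,7,8,9}] col 2 places 8 nowhere but r5c2, so r5c2=8.
Step 7. [r6c5∈{2,5,8}] col 5 places 5 nowhere but r6c5. So r6c5=5.
Step 8. [r3c1∈{1,3,5,9}] in col 1, 1 fits only at r3c1 ⇒ r3c1=1.
Step 9. [r2c4∈{7,9}] 9 has one home in col 4: r2c4, so r2c4=9.
Step 10. [r2c1∈{5}] only 5 remains possible at r2c1 ⇒ r2c1=5.
Step 11. [r2c8∈{7}] only 7 remains possible at r2c8, so r2c8=7.
Step 12. [r3c2∈{3,4,9}] in col 2, 4 fits only at r3c2, so r3c2=4.
Step 13. [r1c5∈{3}] r1c5's peers cover all but 3 ⇒ r1c5=3.
Step 14. [r3c3∈{3,9}] 3 has one home in row 3: r3c3. So r3c3=3.
Step 15. [r9c3∈{5,6}] col 3 places 5 nowhere but r9c3. So r9c3=5.
Step 16. [r9c8∈{6}] r9c8 is down to just 6 ⇒ r9c8=6.
Step 17. [r6c3∈{2,6,9}] across row 6, 6 lands solely at r6c3, so r6c3=6.
Step 18. [r1c3∈{9}] r1c3 has the single candidate 9. So r1c3=9.
Step 19. [r5c1∈{3,9}] in box 4, 9 fits only at r5c1. So r5c1=9.
Step 20. [r5c9∈{5}] r5c9 has the single candidate 5. So r5c9=5.
Step 21. [r8c9∈{9}] nothing but 9 survives at r8c9 ⇒ r8c9=9.
Step 22. [r7c8∈{2}] r7c8 has the single candidate 2, so r7c8=2.
Step 23. [r3c8∈{5,8,9}] across col 8, 5 lands solely at r3c8 ⇒ r3c8=5.
Step 24. [r5c7∈{2,3}] r5c7 is the only open cell in row 5 admitting 3 ⇒ r5c7=3.
Step 25. [r6c8∈{8,9}] col 8 places 9 nowhere but r6c8. So r6c8=9.
Step 26. [r4c8∈{1,8}] col 8 places 8 nowhere but r4c8, so r4c8=8.
Step 27. [r5c3∈{2,7}] r5c3 is the only open cell in row 5 admitting 2. So r5c3=2.
Step 28. [r4c3∈{7}] r4c3 has the single candidate 7 ⇒ r4c3=7.
Step 29. [r4c6∈{2}] r4c6 has the single candidate 2, so r4c6=2.
Step 30. [r7c9∈{4}] nothing but 4 survives at r7c9 ⇒ r7c9=4.
Step 31. [r7c7∈{7}] only 7 remains possible at r7c7 ⇒ r7c7=7.
Step 32. [r1c2∈{6}] only 6 remains possible at r1c2, so r1c2=6.
Step 33. [r4c4∈{1}] nothing but 1 survives at r4c4, so r4c4=1.
Step 34. [r5c8∈{1}] r5c8's peers cover all but 1, so r5c8=1.
Step 35. [r8c5∈{8}] nothing but 8 survives at r8c5. So r8c5=8.
Step 36. [r5c4∈{7}] nothing but 7 survives at r5c4, so r5c4=7.
Step 37. [r8c7∈{5}] r8c7 is down to just 5. So r8c7=5.
Step 38. [r4c9∈{6}] r4c9 is down to just 6, so r4c9=6.
Step 39. [r4c1∈{3}] r4c1's peers cover all but 3. So r4c1=3.
Step 40. [r6c7∈{2}] nothing but 2 survives at r6c7. So r6c7=2.
Step 41. [r7c3∈{1}] r7c3 is down to just 1. So r7c3=1.
Step 42. [r4c7∈{4}] only 4 remains possible at r4c7, so r4c7=4.
Step 43. [r3c9∈{8}] r3c9 has the single candidate 8 ⇒ r3c9=8.
Step 44. [r2c6∈{4}] r2c6's peers cover all but 4 ⇒ r2c6=4.
Step 45. [r7c2∈{9}] r7c2 is down to just 9. So r7c2=9.
Step 46. [r3c6∈{7}] r3c6 has the single candidate 7, so r3c6=7.
Step 47. [r3c7∈{9}] nothing but 9 survives at r3c7 ⇒ r3c7=9.
Step 48. [r9c2∈{3}] nothing but 3 survives at r9c2. So r9c2=3.
Step 49. [r6c6∈{8}] r6c6 is down to just 8. So r6c6=8.
Step 50. [r8c1∈{6}] nothing but 6 survives at r8c1 ⇒ r8c1=6.
Step 51. [r3c5∈{2}] r3c5's peers cover all but 2 ⇒ r3c5=2.
Step 52. [r8c2∈{7}] only 7 remains possible at r8c2, so r8c2=7.

Answer: 7 6 9 8 3 5 1 4 2 / 5 2 8 9 1 4 6 7 3 / 1 4 3 6 2 7 9 5 8 / 3 5 7 1 9 2 4 8 6 / 9 8 2 7 4 6 3 1 5 / 4 1 6 3 5 8 2 9 7 / 8 9 1 5 6 3 7 2 4 / 6 7 4 2 8 1 5 3 9 / 2 3 5 4 7 9 8 6 1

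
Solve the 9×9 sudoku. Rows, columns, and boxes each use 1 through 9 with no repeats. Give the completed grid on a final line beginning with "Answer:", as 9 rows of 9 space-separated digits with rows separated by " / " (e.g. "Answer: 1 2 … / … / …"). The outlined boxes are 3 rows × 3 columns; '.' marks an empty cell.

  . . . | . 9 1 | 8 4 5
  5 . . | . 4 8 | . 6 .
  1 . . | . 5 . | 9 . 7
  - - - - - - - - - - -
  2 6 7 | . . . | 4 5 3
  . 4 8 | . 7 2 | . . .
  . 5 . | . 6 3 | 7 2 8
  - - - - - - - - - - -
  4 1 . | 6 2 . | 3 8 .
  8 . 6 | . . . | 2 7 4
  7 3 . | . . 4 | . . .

Step 1. [r9c3∈{2,5,9}] 2 has one home in row 9: r9c3, so r9c3=2.
Step 2. [r7c9∈{9}] nothing but 9 survives at r7c9. So r7c9=9.
Step 3. [r9c4∈{1,5,8,9}] 9 has one home in row 9: r9c4. So r9c4=9.
Step 4. [r1c3∈{3}] r1c3's peers cover all but 3 ⇒ r1c3=3.
Step 5. [r2c4∈{2,3,7}] r2c4 is the only open cell in row 2 admitting 3. So r2c4=3.
Step 6. [r9c8∈{1}] only 1 remains possible at r9c8 ⇒ r9c8=1.
Step 7. [r2c2∈{2,7,9}] row 2 places 7 nowhere but r2c2, so r2c2=7.
Step 8. [r4c4∈{1,8}] col 4 places 8 nowhere but r4c4 ⇒ r4c4=8.
Step 9. [r4c5∈{1}] r4c5 has the single candidate 1, so r4c5=1.
Step 10. [r1c2∈{2}] nothing but 2 survives at r1c2 ⇒ r1c2=2.
Step 11. [r8c6∈{5}] r8c6's peers cover all but 5 ⇒ r8c6=5.
Step 12. [r9c9∈{6}] only 6 remains possible at r9c9 ⇒ r9c9=6.
Step 13. [r2c7∈{1}] r2c7 is down to just 1. So r2c7=1.
Step 14. [r6c1∈{9}] only 9 remains possible at r6c1, so r6c1=9.
Step 15. [r9c7∈{5}] r9c7 has the single candidate 5 ⇒ r9c7=5.
Step 16. [r5c1∈{3}] nothing but 3 survives at r5c1 ⇒ r5c1=3.
Step 17. [r5c9∈{1}] r5c9's peers cover all but 1, so r5c9=1.
Step 18. [r3c8∈{3}] r3c8 has the single candidate 3. So r3c8=3.
Step 19. [r6c4∈{4}] r6c4's peers cover all but 4, so r6c4=4.
Step 20. [r7c6∈{7}] only 7 remains possible at r7c6 ⇒ r7c6=7.
Step 21. [r3c2∈{8}] r3c2 is down to just 8. So r3c2=8.
Step 22. [r3c4∈{2}] nothing but 2 survives at r3c4, so r3c4=2.
Step 23. [r7c3∈{5}] r7c3's peers cover all but 5. So r7c3=5.
Step 24. [r3c3∈{4}] nothing but 4 survives at r3c3 ⇒ r3c3=4.
Step 25. [r4c6∈{9}] r4c6 has the single candidate 9 ⇒ r4c6=9.
Step 26. [r6c3∈{1}] r6c3's peers cover all but 1, so r6c3=1.
Step 27. [r8c5∈{3}] only 3 remains possible at r8c5, so r8c5=3.
Step 28. [r8c2∈{9}] r8c2's peers cover all but 9 ⇒ r8c2=9.
Step 29. [r1c1∈{6}] r1c1's peers cover all but 6 ⇒ r1c1=6.
Step 30. [r5c4∈{5}] nothing but 5 survives at r5c4, so r5c4=5.
Step 31. [r2c9∈{2}] nothing but 2 survives at r2c9. So r2c9=2.
Step 32. [r1c4∈{7}] nothing but 7 survives at r1c4, so r1c4=7.
Step 33. [r5c8∈{9}] only 9 remains possible at r5c8. So r5c8=9.
Step 34. [r3c6∈{6}] r3c6 is down to just 6. So r3c6=6.
Step 35. [r9c5∈{8}] only 8 remains possible at r9c5, so r9c5=8.
Step 36. [r5c7∈{6}] r5c7's peers cover all but 6, so r5c7=6.
Step 37. [r8c4∈{1}] only 1 remains possible at r8c4. So r8c4=1.
Step 38. [r2c3∈{9}] nothing but 9 survives at r2c3, so r2c3=9.

Answer: 6 2 3 7 9 1 8 4 5 / 5 7 9 3 4 8 1 6 2 / 1 8 4 2 5 6 9 3 7 / 2 6 7 8 1 9 4 5 3 / 3 4 8 5 7 2 6 9 1 / 9 5 1 4 6 3 7 2 8 / 4 1 5 6 2 7 3 8 9 / 8 9 6 1 3 5 2 7 4 / 7 3 2 9 8 4 5 1 6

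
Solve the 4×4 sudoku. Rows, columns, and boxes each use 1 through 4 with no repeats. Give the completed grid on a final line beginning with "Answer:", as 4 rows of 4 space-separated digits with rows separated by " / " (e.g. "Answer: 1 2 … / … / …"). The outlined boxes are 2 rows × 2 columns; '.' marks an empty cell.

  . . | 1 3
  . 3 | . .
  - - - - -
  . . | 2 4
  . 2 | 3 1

Step 1. [r2c1∈{1,2,4}] row 2 places 1 nowhere but r2c1, so r2c1=1.
Step 2. [r4c1∈{4}] r4c1's peers cover all but 4 ⇒ r4c1=4.
Step 3. [r3c2∈{1}] r3c2's peers cover all but 1. So r3c2=1.
Step 4. [r2c3∈{4}] nothing but 4 survives at r2c3, so r2c3=4.
Step 5. [r1c2∈{4}] only 4 remains possible at r1c2 ⇒ r1c2=4.
Step 6. [r1c1∈{2}] r1c1 has the single candidate 2. So r1c1=2.
Step 7. [r3c1∈{3}] r3c1 is down to just 3. So r3c1=3.
Step 8. [r2c4∈{2}] r2c4 has the single candidate 2, so r2c4=2.

Answer: 2 4 1 3 / 1 3 4 2 / 3 1 2 4 / 4 2 3 1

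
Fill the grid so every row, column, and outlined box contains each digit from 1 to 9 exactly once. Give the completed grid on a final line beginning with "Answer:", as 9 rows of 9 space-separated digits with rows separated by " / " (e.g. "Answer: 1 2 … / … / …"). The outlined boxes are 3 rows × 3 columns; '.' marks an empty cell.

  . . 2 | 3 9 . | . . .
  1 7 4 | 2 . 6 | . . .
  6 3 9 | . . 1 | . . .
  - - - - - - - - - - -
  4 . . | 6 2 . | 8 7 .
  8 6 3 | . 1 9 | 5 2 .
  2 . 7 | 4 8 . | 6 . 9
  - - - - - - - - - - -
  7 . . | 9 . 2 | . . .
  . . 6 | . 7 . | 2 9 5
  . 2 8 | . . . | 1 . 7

Step 1. [r2c5∈{5}] r2c5 has the single candidate 5 ⇒ r2c5=5.
Step 2. [r3c5∈{4}] only 4 remains possible at r3c5 ⇒ r3c5=4.
Step 3. [r1c2∈{5,8}] r1c2 is the only open cell in col 2 admitting 8 ⇒ r1c2=8.
Step 4. [r3c4∈{7,8}] box 2 places 8 nowhere but r3c4. So r3c4=8.
Step 5. [r9c4∈{5}] only 5 remains possible at r9c4, so r9c4=5.
Step 6. [r4c2∈{1,5,9}] r4c2 is the only open cell in row 4 admitting 9, so r4c2=9.
Step 7. [r8c1∈{3}] r8c1 has the single candidate 3 ⇒ r8c1=3.
Step 8. [r5c9∈{4}] r5c9's peers cover all but 4. So r5c9=4.
Step 9. [r8c2∈{1,4}] the only places for 1 in row 7 are inside box 7, so r8c2≠1.
Step 10. [r8c2∈{4}] nothing but 4 survives at r8c2 ⇒ r8c2=4.
Step 11. [r9c6∈{3,4}] col 6 places 4 nowhere but r9c6. So r9c6=4.
Step 12. [r2c7∈{3,9}] row 2 has a naked pair {3,8} at r2c8 and r2c9 ⇒ r2c7≠3.
Step 13. [r7c7∈{3,4}] r7c7 is the only open cell in col 7 admitting 3, so r7c7=3.
Step 14. [r9c8∈{6}] nothing but 6 survives at r9c8 ⇒ r9c8=6.
Step 15. [r1c7∈{4,7}] in col 7, 4 fits only at r1c7. So r1c7=4.
Step 16. [r7c9∈{8}] nothing but 8 survives at r7c9. So r7c9=8.
Step 17. [r2c9∈{3}] only 3 remains possible at r2c9, so r2c9=3.
Step 18. [r4c9∈{1}] r4c9's peers cover all but 1. So r4c9=1.
Step 19. [r4c3∈{5}] r4c3 has the single candidate 5 ⇒ r4c3=5.
Step 20. [r7c3∈{1}] r7c3 is down to just 1, so r7c3=1.
Step 21. [r6c8∈{3}] r6c8's peers cover all but 3, so r6c8=3.
Step 22. [r3c8∈{5}] r3c8's peers cover all but 5, so r3c8=5.
Step 23. [r1c1∈{5}] r1c1's peers cover all but 5. So r1c1=5.
Step 24. [r1c8∈{1}] only 1 remains possible at r1c8, so r1c8=1.
Step 25. [r1c9∈{6}] r1c9 is down to just 6. So r1c9=6.
Step 26. [r6c6∈{5}] r6c6's peers cover all but 5. So r6c6=5.
Step 27. [r9c1∈{9}] nothing but 9 survives at r9c1 ⇒ r9c1=9.
Step 28. [r1c6∈{7}] nothing but 7 survives at r1c6 ⇒ r1c6=7.
Step 29. [r7c8∈{4}] r7c8 is down to just 4. So r7c8=4.
Step 30. [r7c2∈{5}] r7c2 is down to just 5, so r7c2=5.
Step 31. [r4c6∈{3}] r4c6 has the single candidate 3, so r4c6=3.
Step 32. [r5c4∈{7}] nothing but 7 survives at r5c4 ⇒ r5c4=7.
Step 33. [r7c5∈{6}] only 6 remains possible at r7c5. So r7c5=6.
Step 34. [r2c7∈{9}] r2c7's peers cover all but 9. So r2c7=9.
Step 35. [r8c4∈{1}] nothing but 1 survives at r8c4. So r8c4=1.
Step 36. [r2c8∈{8}] r2c8 has the single candidate 8. So r2c8=8.
Step 37. [r9c5∈{3}] r9c5 is down to just 3. So r9c5=3.
Step 38. [r8c6∈{8}] nothing but 8 survives at r8c6, so r8c6=8.
Step 39. [r6c2∈{1}] nothing but 1 survives at r6c2. So r6c2=1.
Step 40. [r3c7∈{7}] nothing but 7 survives at r3c7. So r3c7=7.
Step 41. [r3c9∈{2}] r3c9 has the single candidate 2. So r3c9=2.

Answer: 5 8 2 3 9 7 4 1 6 / 1 7 4 2 5 6 9 8 3 / 6 3 9 8 4 1 7 5 2 / 4 9 5 6 2 3 8 7 1 / 8 6 3 7 1 9 5 2 4 / 2 1 7 4 8 5 6 3 9 / 7 5 1 9 6 2 3 4 8 / 3 4 6 1 7 8 2 9 5 / 9 2 8 5 3 4 1 6 7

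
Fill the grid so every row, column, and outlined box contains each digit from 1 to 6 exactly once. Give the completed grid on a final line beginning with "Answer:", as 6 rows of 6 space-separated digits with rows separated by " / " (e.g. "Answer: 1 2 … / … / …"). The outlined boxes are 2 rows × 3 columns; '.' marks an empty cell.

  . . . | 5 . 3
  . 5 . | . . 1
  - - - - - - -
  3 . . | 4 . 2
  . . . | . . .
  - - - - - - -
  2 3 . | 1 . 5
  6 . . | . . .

Step 1. [r5c3∈{4}] nothing but 4 survives at r5c3. So r5c3=4.
Step 2. [r4c6∈{6}] r4c6 is down to just 6, so r4c6=6.
Step 3. [r4c1∈{1,4,5}] col 1 places 5 nowhere but r4c1, so r4c1=5.
Step 4. [r2c4∈{2,6}] col 4 places 6 nowhere but r2c4 ⇒ r2c4=6.
Step 5. [r6c2∈{1}] nothing but 1 survives at r6c2 ⇒ r6c2=1.
Step 6. [r2c1∈{4}] only 4 remains possible at r2c1 ⇒ r2c1=4.
Step 7. [r2c5∈{2}] r2c5 has the single candidate 2, so r2c5=2.
Step 8. [r3c2∈{6}] r3c2's peers cover all but 6, so r3c2=6.
Step 9. [r3c3∈{1}] r3c3's peers cover all but 1 ⇒ r3c3=1.
Step 10. [r1c2∈{2}] r1c2's peers cover all but 2. So r1c2=2.
Step 11. [r4c4∈{3}] nothing but 3 survives at r4c4. So r4c4=3.
Step 12. [r1c5∈{4}] r1c5's peers cover all but 4, so r1c5=4.
Step 13. [r6c5∈{3}] r6c5 has the single candidate 3, so r6c5=3.
Step 14. [r2c3∈{3}] r2c3 has the single candidate 3. So r2c3=3.
Step 15. [r4c3∈{2}] nothing but 2 survives at r4c3. So r4c3=2.
Step 16. [r6c6∈{4}] only 4 remains possible at r6c6. So r6c6=4.
Step 17. [r6c4∈{2}] r6c4's peers cover all but 2. So r6c4=2.
Step 18. [r3c5∈{5}] nothing but 5 survives at r3c5. So r3c5=5.
Step 19. [r5c5∈{6}] only 6 remains possible at r5c5. So r5c5=6.
Step 20. [r1c3∈{6}] r1c3's peers cover all but 6 ⇒ r1c3=6.
Step 21. [r1c1∈{1}] r1c1 has the single candidate 1. So r1c1=1.
Step 22. [r4c5∈{1}] only 1 remains possible at r4c5 ⇒ r4c5=1.
Step 23. [r6c3∈{5}] r6c3's peers cover all but 5 ⇒ r6c3=5.
Step 24. [r4c2∈{4}] r4c2 has the single candidate 4 ⇒ r4c2=4.

Answer: 1 2 6 5 4 3 / 4 5 3 6 2 1 / 3 6 1 4 5 2 / 5 4 2 3 1 6 / 2 3 4 1 6 5 / 6 1 5 2 3 4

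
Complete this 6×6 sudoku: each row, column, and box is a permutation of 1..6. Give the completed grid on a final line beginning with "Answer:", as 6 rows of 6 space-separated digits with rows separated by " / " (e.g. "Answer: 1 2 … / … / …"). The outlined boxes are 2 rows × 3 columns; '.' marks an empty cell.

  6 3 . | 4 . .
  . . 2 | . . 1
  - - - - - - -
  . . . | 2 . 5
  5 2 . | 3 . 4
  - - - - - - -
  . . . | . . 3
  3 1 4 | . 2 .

Step 1. [r6c4∈{5,6}] 5 has one home in row 6: r6c4 ⇒ r6c4=5.
Step 2. [r3c1∈{1,4}] across col 1, 1 lands solely at r3c1. So r3c1=1.
Step 3. [r3c5∈{6}] nothing but 6 survives at r3c5, so r3c5=6.
Step 4. [r5c2∈{5,6}] 6 has one home in col 2: r5c2, so r5c2=6.
Step 5. [r2c2∈{4,5}] across col 2, 5 lands solely at r2c2 ⇒ r2c2=5.
Step 6. [r4c5∈{1}] r4c5 has the single candidate 1, so r4c5=1.
Step 7. [r2c4∈{6}] r2c4 is down to just 6 ⇒ r2c4=6.
Step 8. [r4c3∈{6}] r4c3 is down to just 6, so r4c3=6.
Step 9. [r5c5∈{4}] r5c5's peers cover all but 4, so r5c5=4.
Step 10. [r1c6∈{2}] r1c6 is down to just 2 ⇒ r1c6=2.
Step 11. [r1c3∈{1}] r1c3 has the single candidate 1, so r1c3=1.
Step 12. [r2c5∈{3}] nothing but 3 survives at r2c5, so r2c5=3.
Step 13. [r2c1∈{4}] r2c1's peers cover all but 4 ⇒ r2c1=4.
Step 14. [r3c2∈{4}] r3c2's peers cover all but 4 ⇒ r3c2=4.
Step 15. [r3c3∈{3}] r3c3 has the single candidate 3. So r3c3=3.
Step 16. [r6c6∈{6}] r6c6 is down to just 6, so r6c6=6.
Step 17. [r1c5∈{5}] nothing but 5 survives at r1c5. So r1c5=5.
Step 18. [r5c1∈{2}] only 2 remains possible at r5c1, so r5c1=2.
Step 19. [r5c4∈{1}] only 1 remains possible at r5c4 ⇒ r5c4=1.
Step 20. [r5c3∈{5}] r5c3 has the single candidate 5 ⇒ r5c3=5.

Answer: 6 3 1 4 5 2 / 4 5 2 6 3 1 / 1 4 3 2 6 5 / 5 2 6 3 1 4 / 2 6 5 1 4 3 / 3 1 4 5 2 6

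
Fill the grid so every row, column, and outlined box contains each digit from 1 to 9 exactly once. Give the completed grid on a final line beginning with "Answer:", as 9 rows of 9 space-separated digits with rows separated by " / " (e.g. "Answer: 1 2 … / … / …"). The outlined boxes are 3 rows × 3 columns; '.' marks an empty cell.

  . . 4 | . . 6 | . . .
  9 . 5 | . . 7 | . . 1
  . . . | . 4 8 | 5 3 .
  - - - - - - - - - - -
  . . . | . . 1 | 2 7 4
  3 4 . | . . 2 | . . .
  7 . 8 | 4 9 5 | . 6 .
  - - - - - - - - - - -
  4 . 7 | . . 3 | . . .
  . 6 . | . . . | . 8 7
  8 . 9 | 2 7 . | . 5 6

Step 1. [r6c2∈{1,2}] across row 6, 2 lands solely at r6c2, so r6c2=2.
Step 2. [r6c7∈{1,3}] 1 has one home in row 6: r6c7. So r6c7=1.
Step 3. [r9c2∈{1,3}] r9c2 is the only open cell in row 9 admitting 1 ⇒ r9c2=1.
Step 4. [r7c7∈{9}] r7c7's peers cover all but 9. So r7c7=9.
Step 5. [r5c7∈{8}] nothing but 8 survives at r5c7 ⇒ r5c7=8.
Step 6. [r2c4∈{3}] r2c4 is down to just 3. So r2c4=3.
Step 7. [r5c5∈{6}] r5c5's peers cover all but 6 ⇒ r5c5=6.
Step 8. [r7c2∈{5}] only 5 remains possible at r7c2, so r7c2=5.
Step 9. [r7c9∈{2}] only 2 remains possible at r7c9 ⇒ r7c9=2.
Step 10. [r3c9∈{9}] only 9 remains possible at r3c9. So r3c9=9.
Step 11. [r3c4∈{1}] r3c4 is down to just 1 ⇒ r3c4=1.
Step 12. [r1c8∈{2}] r1c8 is down to just 2 ⇒ r1c8=2.
Step 13. [r4c3∈{6}] r4c3 is down to just 6 ⇒ r4c3=6.
Step 14. [r1c4∈{5,9}] r1c4 is the only open cell in row 1 admitting 9. So r1c4=9.
Step 15. [r4c4∈{8}] r4c4 has the single candidate 8. So r4c4=8.
Step 16. [r8c1∈{2}] r8c1's peers cover all but 2 ⇒ r8c1=2.
Step 17. [r9c7∈{3,4}] across row 9, 3 lands solely at r9c7, so r9c7=3.
Step 18. [r1c2∈{3,7,8}] row 1 places 3 nowhere but r1c2. So r1c2=3.
Step 19. [r8c7∈{4}] r8c7's peers cover all but 4. So r8c7=4.
Step 20. [r8c5∈{1,5}] row 8 places 1 nowhere but r8c5. So r8c5=1.
Step 21. [r8c6∈{9}] nothing but 9 survives at r8c6. So r8c6=9.
Step 22. [r1c7∈{7}] r1c7's peers cover all but 7. So r1c7=7.
Step 23. [r3c3∈{2}] only 2 remains possible at r3c3 ⇒ r3c3=2.
Step 24. [r2c5∈{2}] r2c5 has the single candidate 2 ⇒ r2c5=2.
Step 25. [r5c8∈{9}] only 9 remains possible at r5c8. So r5c8=9.
Step 26. [r3c2∈{7}] nothing but 7 survives at r3c2. So r3c2=7.
Step 27. [r1c5∈{5}] r1c5's peers cover all but 5 ⇒ r1c5=5.
Step 28. [r5c9∈{5}] r5c9 is down to just 5. So r5c9=5.
Step 29. [r2c2∈{8}] r2c2 is down to just 8 ⇒ r2c2=8.
Step 30. [r4c2∈{9}] r4c2 has the single candidate 9, so r4c2=9.
Step 31. [r1c1∈{1}] only 1 remains possible at r1c1. So r1c1=1.
Step 32. [r5c3∈{1}] nothing but 1 survives at r5c3, so r5c3=1.
Step 33. [r8c4∈{5}] r8c4 has the single candidate 5, so r8c4=5.
Step 34. [r4c5∈{3}] nothing but 3 survives at r4c5, so r4c5=3.
Step 35. [r9c6∈{4}] r9c6 is down to just 4. So r9c6=4.
Step 36. [r4c1∈{5}] r4c1's peers cover all but 5, so r4c1=5.
Step 37. [r7c4∈{6}] nothing but 6 survives at r7c4 ⇒ r7c4=6.
Step 38. [r7c8∈{1}] r7c8's peers cover all but 1, so r7c8=1.
Step 39. [r2c7∈{6}] nothing but 6 survives at r2c7 ⇒ r2c7=6.
Step 40. [r7c5∈{8}] only 8 remains possible at r7c5, so r7c5=8.
Step 41. [r6c9∈{3}] r6c9's peers cover all but 3. So r6c9=3.
Step 42. [r1c9∈{8}] nothing but 8 survives at r1c9, so r1c9=8.
Step 43. [r3c1∈{6}] r3c1 is down to just 6, so r3c1=6.
Step 44. [r5c4∈{7}] nothing but 7 survives at r5c4. So r5c4=7.
Step 45. [r2c8∈{4}] r2c8 has the single candidate 4, so r2c8=4.
Step 46. [r8c3∈{3}] r8c3 is down to just 3 ⇒ r8c3=3.

Answer: 1 3 4 9 5 6 7 2 8 / 9 8 5 3 2 7 6 4 1 / 6 7 2 1 4 8 5 3 9 / 5 9 6 8 3 1 2 7 4 / 3 4 1 7 6 2 8 9 5 / 7 2 8 4 9 5 1 6 3 / 4 5 7 6 8 3 9 1 2 / 2 6 3 5 1 9 4 8 7 / 8 1 9 2 7 4 3 5 6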